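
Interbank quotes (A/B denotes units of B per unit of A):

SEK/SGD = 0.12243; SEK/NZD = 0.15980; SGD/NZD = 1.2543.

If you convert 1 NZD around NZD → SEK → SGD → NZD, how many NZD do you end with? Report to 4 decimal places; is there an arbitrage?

0.9610 (arbitrage exists)

Around NZD → SEK → SGD → NZD: 1 ÷ 0.15980 × 0.12243 × 1.2543 = 0.960976
Product < 1; profitable direction is NZD → SGD → SEK → NZD.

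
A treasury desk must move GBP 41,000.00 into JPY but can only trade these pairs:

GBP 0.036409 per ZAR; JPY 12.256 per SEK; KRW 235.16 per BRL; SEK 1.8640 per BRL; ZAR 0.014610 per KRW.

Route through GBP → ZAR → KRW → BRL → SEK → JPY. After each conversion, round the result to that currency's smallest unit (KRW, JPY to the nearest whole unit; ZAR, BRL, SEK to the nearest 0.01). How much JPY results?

JPY 7,487,832

GBP 41,000.00 ÷ 0.036409 = ZAR 1,126,095.20
ZAR 1,126,095.20 ÷ 0.014610 = KRW 77,077,016
KRW 77,077,016 ÷ 235.16 = BRL 327,764.14
BRL 327,764.14 × 1.8640 = SEK 610,952.36
SEK 610,952.36 × 12.256 = JPY 7,487,832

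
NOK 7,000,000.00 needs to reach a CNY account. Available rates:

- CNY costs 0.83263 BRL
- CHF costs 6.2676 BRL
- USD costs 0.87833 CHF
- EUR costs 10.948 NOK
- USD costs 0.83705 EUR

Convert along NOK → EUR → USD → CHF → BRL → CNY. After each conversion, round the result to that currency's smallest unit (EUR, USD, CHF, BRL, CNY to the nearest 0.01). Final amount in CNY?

CNY 5,050,318.69

NOK 7,000,000.00 ÷ 10.948 = EUR 639,386.19
EUR 639,386.19 ÷ 0.83705 = USD 763,856.63
USD 763,856.63 × 0.87833 = CHF 670,918.19
CHF 670,918.19 × 6.2676 = BRL 4,205,046.85
BRL 4,205,046.85 ÷ 0.83263 = CNY 5,050,318.69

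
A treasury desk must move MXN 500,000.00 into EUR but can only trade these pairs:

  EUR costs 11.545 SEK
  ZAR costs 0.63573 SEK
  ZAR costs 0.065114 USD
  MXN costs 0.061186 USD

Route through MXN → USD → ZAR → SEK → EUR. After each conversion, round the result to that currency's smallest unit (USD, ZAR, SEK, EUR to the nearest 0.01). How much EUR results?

MXN 500,000.00 × 0.061186 = USD 30,593.00
USD 30,593.00 ÷ 0.065114 = ZAR 469,837.52
ZAR 469,837.52 × 0.63573 = SEK 298,689.81
SEK 298,689.81 ÷ 11.545 = EUR 25,871.79

EUR 25,871.79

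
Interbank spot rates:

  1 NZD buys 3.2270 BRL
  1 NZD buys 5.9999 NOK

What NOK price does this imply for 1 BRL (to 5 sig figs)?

1 BRL ÷ 3.2270 = 0.309885 NZD
0.309885 NZD × 5.9999 = 1.85928 NOK

BRL/NOK = 1.8593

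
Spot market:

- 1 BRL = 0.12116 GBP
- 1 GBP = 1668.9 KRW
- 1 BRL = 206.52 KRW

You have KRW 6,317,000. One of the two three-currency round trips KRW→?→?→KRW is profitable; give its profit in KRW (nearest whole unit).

Profit: KRW 134,837

Profitable loop is KRW → GBP → BRL → KRW:
KRW 6,317,000 ÷ 1668.9 = GBP 3,785.13
GBP 3,785.13 ÷ 0.12116 = BRL 31,240.74
BRL 31,240.74 × 206.52 = KRW 6,451,837
Profit = KRW 6,451,837 − KRW 6,317,000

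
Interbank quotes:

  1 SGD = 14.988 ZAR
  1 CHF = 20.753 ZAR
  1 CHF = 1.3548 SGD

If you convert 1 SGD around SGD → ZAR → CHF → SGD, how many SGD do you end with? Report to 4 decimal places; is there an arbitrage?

Around SGD → ZAR → CHF → SGD: 1 × 14.988 ÷ 20.753 × 1.3548 = 0.978449
Product < 1; profitable direction is SGD → CHF → ZAR → SGD.

0.9784 (arbitrage exists)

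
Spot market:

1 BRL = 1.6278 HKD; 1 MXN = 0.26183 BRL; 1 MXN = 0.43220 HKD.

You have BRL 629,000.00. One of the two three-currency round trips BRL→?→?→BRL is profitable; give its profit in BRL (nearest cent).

Profitable loop is BRL → MXN → HKD → BRL:
BRL 629,000.00 ÷ 0.26183 = MXN 2,402,322.12
MXN 2,402,322.12 × 0.43220 = HKD 1,038,283.62
HKD 1,038,283.62 ÷ 1.6278 = BRL 637,844.71
Profit = BRL 637,844.71 − BRL 629,000.00

Profit: BRL 8,844.71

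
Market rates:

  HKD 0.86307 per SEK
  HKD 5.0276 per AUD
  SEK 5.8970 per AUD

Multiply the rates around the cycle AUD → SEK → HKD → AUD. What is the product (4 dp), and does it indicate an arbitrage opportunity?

1.0123 (arbitrage exists)

Around AUD → SEK → HKD → AUD: 1 × 5.8970 × 0.86307 ÷ 5.0276 = 1.012317
Product > 1; profitable direction is AUD → SEK → HKD → AUD.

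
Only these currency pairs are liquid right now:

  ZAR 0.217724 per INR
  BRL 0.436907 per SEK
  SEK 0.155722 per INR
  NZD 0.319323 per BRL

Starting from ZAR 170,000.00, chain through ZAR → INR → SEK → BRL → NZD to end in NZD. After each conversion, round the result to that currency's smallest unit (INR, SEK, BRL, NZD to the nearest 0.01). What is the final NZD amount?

NZD 16,963.36

ZAR 170,000.00 ÷ 0.217724 = INR 780,805.06
INR 780,805.06 × 0.155722 = SEK 121,588.53
SEK 121,588.53 × 0.436907 = BRL 53,122.88
BRL 53,122.88 × 0.319323 = NZD 16,963.36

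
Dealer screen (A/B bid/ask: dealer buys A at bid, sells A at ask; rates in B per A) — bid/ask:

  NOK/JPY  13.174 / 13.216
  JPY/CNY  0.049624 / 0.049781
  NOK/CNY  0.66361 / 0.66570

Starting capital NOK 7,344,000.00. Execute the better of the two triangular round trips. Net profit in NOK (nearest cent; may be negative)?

Net profit: NOK 63,675.40

Best loop NOK → CNY → JPY → NOK:
NOK 7,344,000.00 × 0.66361 (sell NOK at bid) = CNY 4,873,551.84
CNY 4,873,551.84 ÷ 0.049781 (buy JPY at ask) = JPY 97,899,838
JPY 97,899,838 ÷ 13.216 (buy NOK at ask) = NOK 7,407,675.40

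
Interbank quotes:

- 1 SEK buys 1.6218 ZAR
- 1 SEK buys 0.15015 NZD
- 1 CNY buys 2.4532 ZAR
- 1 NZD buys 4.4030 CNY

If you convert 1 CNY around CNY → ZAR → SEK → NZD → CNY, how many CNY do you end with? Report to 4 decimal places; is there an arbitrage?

1.0000 (no arbitrage)

Around CNY → ZAR → SEK → NZD → CNY: 1 × 2.4532 ÷ 1.6218 × 0.15015 × 4.4030 = 1.000022
Product ≈ 1 (deviation 0.002%, within rounding noise).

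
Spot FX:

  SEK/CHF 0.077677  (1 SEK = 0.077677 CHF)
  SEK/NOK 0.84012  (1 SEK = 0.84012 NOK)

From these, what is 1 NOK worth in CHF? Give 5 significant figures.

NOK/CHF = 0.092459

1 NOK ÷ 0.84012 = 1.19031 SEK
1.19031 SEK × 0.077677 = 0.0924594 CHF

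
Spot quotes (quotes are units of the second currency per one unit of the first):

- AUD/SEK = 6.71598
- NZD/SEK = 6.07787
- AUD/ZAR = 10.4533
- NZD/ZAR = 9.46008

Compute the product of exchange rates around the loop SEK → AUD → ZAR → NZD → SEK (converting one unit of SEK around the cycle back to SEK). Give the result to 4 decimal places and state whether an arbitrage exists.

Around SEK → AUD → ZAR → NZD → SEK: 1 ÷ 6.71598 × 10.4533 ÷ 9.46008 × 6.07787 = 1.000001
Product ≈ 1 (deviation 0.000%, within rounding noise).

1.0000 (no arbitrage)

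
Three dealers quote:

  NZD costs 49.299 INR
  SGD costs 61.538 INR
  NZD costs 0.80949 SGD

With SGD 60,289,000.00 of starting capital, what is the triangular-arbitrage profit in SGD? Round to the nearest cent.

Profit: SGD 630,290.40

Profitable loop is SGD → INR → NZD → SGD:
SGD 60,289,000.00 × 61.538 = INR 3,710,064,482.00
INR 3,710,064,482.00 ÷ 49.299 = NZD 75,256,384.15
NZD 75,256,384.15 × 0.80949 = SGD 60,919,290.40
Profit = SGD 60,919,290.40 − SGD 60,289,000.00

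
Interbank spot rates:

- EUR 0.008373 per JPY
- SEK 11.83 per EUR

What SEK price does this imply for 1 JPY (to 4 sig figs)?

1 JPY × 0.008373 = 0.008373 EUR
0.008373 EUR × 11.83 = 0.0990526 SEK

JPY/SEK = 0.09905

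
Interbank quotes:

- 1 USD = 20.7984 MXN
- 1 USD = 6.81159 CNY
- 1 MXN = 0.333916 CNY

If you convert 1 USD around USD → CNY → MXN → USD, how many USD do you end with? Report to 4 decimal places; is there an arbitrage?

Around USD → CNY → MXN → USD: 1 × 6.81159 ÷ 0.333916 ÷ 20.7984 = 0.980802
Product < 1; profitable direction is USD → MXN → CNY → USD.

0.9808 (arbitrage exists)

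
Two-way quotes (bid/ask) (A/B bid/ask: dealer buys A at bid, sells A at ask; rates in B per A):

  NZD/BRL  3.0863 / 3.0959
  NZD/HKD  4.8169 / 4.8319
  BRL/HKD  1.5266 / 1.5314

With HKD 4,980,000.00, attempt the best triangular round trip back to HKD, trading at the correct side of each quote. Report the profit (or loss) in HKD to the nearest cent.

Best loop HKD → BRL → NZD → HKD:
HKD 4,980,000.00 ÷ 1.5314 (buy BRL at ask) = BRL 3,251,926.34
BRL 3,251,926.34 ÷ 3.0959 (buy NZD at ask) = NZD 1,050,397.73
NZD 1,050,397.73 × 4.8169 (sell NZD at bid) = HKD 5,059,660.84

Net profit: HKD 79,660.84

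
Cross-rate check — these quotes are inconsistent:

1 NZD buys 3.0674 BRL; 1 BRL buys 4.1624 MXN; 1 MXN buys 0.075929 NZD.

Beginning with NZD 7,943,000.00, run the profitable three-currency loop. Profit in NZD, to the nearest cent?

Profitable loop is NZD → MXN → BRL → NZD:
NZD 7,943,000.00 ÷ 0.075929 = MXN 104,610,886.49
MXN 104,610,886.49 ÷ 4.1624 = BRL 25,132,348.28
BRL 25,132,348.28 ÷ 3.0674 = NZD 8,193,371.68
Profit = NZD 8,193,371.68 − NZD 7,943,000.00

Profit: NZD 250,371.68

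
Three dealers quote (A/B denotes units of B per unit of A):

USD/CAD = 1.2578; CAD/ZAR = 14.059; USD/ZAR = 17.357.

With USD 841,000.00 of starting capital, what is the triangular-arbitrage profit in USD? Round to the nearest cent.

Profitable loop is USD → CAD → ZAR → USD:
USD 841,000.00 × 1.2578 = CAD 1,057,809.80
CAD 1,057,809.80 × 14.059 = ZAR 14,871,747.98
ZAR 14,871,747.98 ÷ 17.357 = USD 856,815.58
Profit = USD 856,815.58 − USD 841,000.00

Profit: USD 15,815.58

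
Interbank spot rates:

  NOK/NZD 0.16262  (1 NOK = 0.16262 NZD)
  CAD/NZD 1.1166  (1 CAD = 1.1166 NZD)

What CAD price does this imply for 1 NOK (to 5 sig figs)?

1 NOK × 0.16262 = 0.16262 NZD
0.16262 NZD ÷ 1.1166 = 0.145639 CAD

NOK/CAD = 0.14564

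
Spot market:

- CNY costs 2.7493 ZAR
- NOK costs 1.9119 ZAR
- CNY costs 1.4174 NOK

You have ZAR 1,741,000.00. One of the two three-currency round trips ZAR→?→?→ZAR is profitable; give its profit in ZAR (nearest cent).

Profit: ZAR 25,295.25

Profitable loop is ZAR → NOK → CNY → ZAR:
ZAR 1,741,000.00 ÷ 1.9119 = NOK 910,612.48
NOK 910,612.48 ÷ 1.4174 = CNY 642,452.72
CNY 642,452.72 × 2.7493 = ZAR 1,766,295.25
Profit = ZAR 1,766,295.25 − ZAR 1,741,000.00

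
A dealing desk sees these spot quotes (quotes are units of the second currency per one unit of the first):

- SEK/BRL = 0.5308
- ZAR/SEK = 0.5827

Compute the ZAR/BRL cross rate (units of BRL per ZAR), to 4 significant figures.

1 ZAR × 0.5827 = 0.5827 SEK
0.5827 SEK × 0.5308 = 0.309297 BRL

ZAR/BRL = 0.3093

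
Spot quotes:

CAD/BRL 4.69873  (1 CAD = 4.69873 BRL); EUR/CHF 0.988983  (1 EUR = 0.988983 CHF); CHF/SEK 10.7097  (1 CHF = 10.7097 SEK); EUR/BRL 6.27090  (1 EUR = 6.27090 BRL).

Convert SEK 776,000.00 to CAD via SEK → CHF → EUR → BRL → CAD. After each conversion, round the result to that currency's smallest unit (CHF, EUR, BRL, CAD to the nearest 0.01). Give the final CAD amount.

SEK 776,000.00 ÷ 10.7097 = CHF 72,457.68
CHF 72,457.68 ÷ 0.988983 = EUR 73,264.84
EUR 73,264.84 × 6.27090 = BRL 459,436.49
BRL 459,436.49 ÷ 4.69873 = CAD 97,778.87

CAD 97,778.87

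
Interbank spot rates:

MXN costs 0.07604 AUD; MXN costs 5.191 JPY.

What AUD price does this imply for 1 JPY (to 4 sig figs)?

1 JPY ÷ 5.191 = 0.192641 MXN
0.192641 MXN × 0.07604 = 0.0146484 AUD

JPY/AUD = 0.01465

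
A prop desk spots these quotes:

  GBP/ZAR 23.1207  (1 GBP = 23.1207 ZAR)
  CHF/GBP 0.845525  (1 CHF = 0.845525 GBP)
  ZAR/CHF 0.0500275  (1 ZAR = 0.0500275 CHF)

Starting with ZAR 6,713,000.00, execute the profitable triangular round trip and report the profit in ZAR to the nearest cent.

Profit: ZAR 151,049.63

Profitable loop is ZAR → GBP → CHF → ZAR:
ZAR 6,713,000.00 ÷ 23.1207 = GBP 290,345.88
GBP 290,345.88 ÷ 0.845525 = CHF 343,391.24
CHF 343,391.24 ÷ 0.0500275 = ZAR 6,864,049.63
Profit = ZAR 6,864,049.63 − ZAR 6,713,000.00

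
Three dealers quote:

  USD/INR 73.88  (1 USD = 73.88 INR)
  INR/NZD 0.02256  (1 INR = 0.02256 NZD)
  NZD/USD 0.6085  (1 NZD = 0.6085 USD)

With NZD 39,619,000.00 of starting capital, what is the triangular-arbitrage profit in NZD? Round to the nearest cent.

Profitable loop is NZD → USD → INR → NZD:
NZD 39,619,000.00 × 0.6085 = USD 24,108,161.50
USD 24,108,161.50 × 73.88 = INR 1,781,110,971.62
INR 1,781,110,971.62 × 0.02256 = NZD 40,181,863.52
Profit = NZD 40,181,863.52 − NZD 39,619,000.00

Profit: NZD 562,863.52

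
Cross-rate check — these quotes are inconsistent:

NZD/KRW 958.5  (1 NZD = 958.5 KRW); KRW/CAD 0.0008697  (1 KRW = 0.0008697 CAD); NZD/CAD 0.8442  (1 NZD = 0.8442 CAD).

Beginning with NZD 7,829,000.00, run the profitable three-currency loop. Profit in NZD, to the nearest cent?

Profit: NZD 99,482.17

Profitable loop is NZD → CAD → KRW → NZD:
NZD 7,829,000.00 × 0.8442 = CAD 6,609,241.80
CAD 6,609,241.80 ÷ 0.0008697 = KRW 7,599,450,155
KRW 7,599,450,155 ÷ 958.5 = NZD 7,928,482.17
Profit = NZD 7,928,482.17 − NZD 7,829,000.00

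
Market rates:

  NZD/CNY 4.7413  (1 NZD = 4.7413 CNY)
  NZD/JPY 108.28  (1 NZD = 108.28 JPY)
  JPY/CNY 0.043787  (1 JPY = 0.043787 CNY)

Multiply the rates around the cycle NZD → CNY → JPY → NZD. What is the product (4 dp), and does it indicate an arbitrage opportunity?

Around NZD → CNY → JPY → NZD: 1 × 4.7413 ÷ 0.043787 ÷ 108.28 = 1.000009
Product ≈ 1 (deviation 0.001%, within rounding noise).

1.0000 (no arbitrage)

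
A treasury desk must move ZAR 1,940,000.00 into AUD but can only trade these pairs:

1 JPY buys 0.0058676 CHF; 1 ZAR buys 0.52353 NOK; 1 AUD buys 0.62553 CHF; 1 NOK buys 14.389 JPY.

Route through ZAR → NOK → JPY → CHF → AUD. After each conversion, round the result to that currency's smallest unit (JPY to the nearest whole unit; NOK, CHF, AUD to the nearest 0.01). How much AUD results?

AUD 137,083.85

ZAR 1,940,000.00 × 0.52353 = NOK 1,015,648.20
NOK 1,015,648.20 × 14.389 = JPY 14,614,162
JPY 14,614,162 × 0.0058676 = CHF 85,750.06
CHF 85,750.06 ÷ 0.62553 = AUD 137,083.85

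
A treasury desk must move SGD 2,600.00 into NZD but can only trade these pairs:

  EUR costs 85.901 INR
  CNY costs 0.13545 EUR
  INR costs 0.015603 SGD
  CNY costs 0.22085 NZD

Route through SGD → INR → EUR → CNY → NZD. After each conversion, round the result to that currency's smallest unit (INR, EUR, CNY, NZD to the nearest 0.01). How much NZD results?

SGD 2,600.00 ÷ 0.015603 = INR 166,634.62
INR 166,634.62 ÷ 85.901 = EUR 1,939.84
EUR 1,939.84 ÷ 0.13545 = CNY 14,321.45
CNY 14,321.45 × 0.22085 = NZD 3,162.89

NZD 3,162.89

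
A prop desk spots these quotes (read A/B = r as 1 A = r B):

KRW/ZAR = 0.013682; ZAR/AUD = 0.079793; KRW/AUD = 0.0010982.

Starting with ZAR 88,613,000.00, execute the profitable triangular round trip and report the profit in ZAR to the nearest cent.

Profitable loop is ZAR → KRW → AUD → ZAR:
ZAR 88,613,000.00 ÷ 0.013682 = KRW 6,476,611,606
KRW 6,476,611,606 × 0.0010982 = AUD 7,112,614.87
AUD 7,112,614.87 ÷ 0.079793 = ZAR 89,138,331.26
Profit = ZAR 89,138,331.26 − ZAR 88,613,000.00

Profit: ZAR 525,331.26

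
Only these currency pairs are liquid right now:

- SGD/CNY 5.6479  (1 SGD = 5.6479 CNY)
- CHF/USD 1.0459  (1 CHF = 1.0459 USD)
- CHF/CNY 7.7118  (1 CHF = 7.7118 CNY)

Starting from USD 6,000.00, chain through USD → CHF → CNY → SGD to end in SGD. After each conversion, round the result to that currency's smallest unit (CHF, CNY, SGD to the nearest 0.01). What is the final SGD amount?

USD 6,000.00 ÷ 1.0459 = CHF 5,736.69
CHF 5,736.69 × 7.7118 = CNY 44,240.21
CNY 44,240.21 ÷ 5.6479 = SGD 7,833.04

SGD 7,833.04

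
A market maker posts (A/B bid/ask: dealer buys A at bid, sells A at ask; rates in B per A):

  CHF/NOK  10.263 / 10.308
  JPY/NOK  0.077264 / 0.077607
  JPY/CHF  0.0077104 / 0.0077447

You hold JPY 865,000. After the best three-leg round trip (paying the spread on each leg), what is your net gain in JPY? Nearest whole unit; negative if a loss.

Net profit: JPY 16,996

Best loop JPY → CHF → NOK → JPY:
JPY 865,000 × 0.0077104 (sell JPY at bid) = CHF 6,669.50
CHF 6,669.50 × 10.263 (sell CHF at bid) = NOK 68,449.04
NOK 68,449.04 ÷ 0.077607 (buy JPY at ask) = JPY 881,996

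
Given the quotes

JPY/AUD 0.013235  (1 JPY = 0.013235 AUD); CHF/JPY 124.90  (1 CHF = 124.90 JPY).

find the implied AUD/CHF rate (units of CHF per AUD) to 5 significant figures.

AUD/CHF = 0.60494

1 AUD ÷ 0.013235 = 75.5572 JPY
75.5572 JPY ÷ 124.90 = 0.604942 CHF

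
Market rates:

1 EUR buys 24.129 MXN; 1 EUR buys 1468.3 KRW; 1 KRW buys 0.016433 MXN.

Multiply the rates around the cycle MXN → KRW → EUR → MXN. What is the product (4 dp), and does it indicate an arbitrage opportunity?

1.0000 (no arbitrage)

Around MXN → KRW → EUR → MXN: 1 ÷ 0.016433 ÷ 1468.3 × 24.129 = 1.000018
Product ≈ 1 (deviation 0.002%, within rounding noise).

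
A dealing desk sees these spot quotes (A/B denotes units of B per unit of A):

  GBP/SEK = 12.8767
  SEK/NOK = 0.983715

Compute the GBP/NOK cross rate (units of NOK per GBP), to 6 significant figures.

1 GBP × 12.8767 = 12.8767 SEK
12.8767 SEK × 0.983715 = 12.667 NOK

GBP/NOK = 12.6670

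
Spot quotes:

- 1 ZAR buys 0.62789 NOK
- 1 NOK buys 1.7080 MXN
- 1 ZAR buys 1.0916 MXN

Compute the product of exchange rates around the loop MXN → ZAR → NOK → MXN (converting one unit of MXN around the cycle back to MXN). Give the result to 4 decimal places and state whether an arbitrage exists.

Around MXN → ZAR → NOK → MXN: 1 ÷ 1.0916 × 0.62789 × 1.7080 = 0.982444
Product < 1; profitable direction is MXN → NOK → ZAR → MXN.

0.9824 (arbitrage exists)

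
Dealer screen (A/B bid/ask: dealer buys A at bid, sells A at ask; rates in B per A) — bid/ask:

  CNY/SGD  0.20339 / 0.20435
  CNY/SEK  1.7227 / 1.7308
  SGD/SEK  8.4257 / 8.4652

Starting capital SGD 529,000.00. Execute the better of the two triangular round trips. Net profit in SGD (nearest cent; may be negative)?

Net result: SGD -2,190.67 (no profitable arbitrage after spreads)

Best loop SGD → CNY → SEK → SGD:
SGD 529,000.00 ÷ 0.20435 (buy CNY at ask) = CNY 2,588,695.86
CNY 2,588,695.86 × 1.7227 (sell CNY at bid) = SEK 4,459,546.37
SEK 4,459,546.37 ÷ 8.4652 (buy SGD at ask) = SGD 526,809.33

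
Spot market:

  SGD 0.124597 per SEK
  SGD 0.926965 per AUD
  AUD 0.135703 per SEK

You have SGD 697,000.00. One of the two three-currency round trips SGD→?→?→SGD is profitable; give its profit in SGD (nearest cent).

Profit: SGD 6,684.49

Profitable loop is SGD → SEK → AUD → SGD:
SGD 697,000.00 ÷ 0.124597 = SEK 5,594,035.17
SEK 5,594,035.17 × 0.135703 = AUD 759,127.35
AUD 759,127.35 × 0.926965 = SGD 703,684.49
Profit = SGD 703,684.49 − SGD 697,000.00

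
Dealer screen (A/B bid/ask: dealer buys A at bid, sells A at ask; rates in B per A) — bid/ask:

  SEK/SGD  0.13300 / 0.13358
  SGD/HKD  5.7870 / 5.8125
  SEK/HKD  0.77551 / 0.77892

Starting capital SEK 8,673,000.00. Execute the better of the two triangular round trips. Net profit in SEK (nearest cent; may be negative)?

Net result: SEK -10,318.57 (no profitable arbitrage after spreads)

Best loop SEK → HKD → SGD → SEK:
SEK 8,673,000.00 × 0.77551 (sell SEK at bid) = HKD 6,725,998.23
HKD 6,725,998.23 ÷ 5.8125 (buy SGD at ask) = SGD 1,157,160.99
SGD 1,157,160.99 ÷ 0.13358 (buy SEK at ask) = SEK 8,662,681.43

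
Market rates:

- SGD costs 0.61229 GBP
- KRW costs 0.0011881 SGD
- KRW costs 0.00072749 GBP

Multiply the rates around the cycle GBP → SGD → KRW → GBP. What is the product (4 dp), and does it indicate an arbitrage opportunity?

1.0000 (no arbitrage)

Around GBP → SGD → KRW → GBP: 1 ÷ 0.61229 ÷ 0.0011881 × 0.00072749 = 1.000039
Product ≈ 1 (deviation 0.004%, within rounding noise).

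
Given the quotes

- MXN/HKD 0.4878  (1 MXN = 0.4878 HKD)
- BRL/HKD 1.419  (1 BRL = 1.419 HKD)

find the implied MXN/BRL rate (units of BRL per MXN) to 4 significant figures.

1 MXN × 0.4878 = 0.4878 HKD
0.4878 HKD ÷ 1.419 = 0.343763 BRL

MXN/BRL = 0.3438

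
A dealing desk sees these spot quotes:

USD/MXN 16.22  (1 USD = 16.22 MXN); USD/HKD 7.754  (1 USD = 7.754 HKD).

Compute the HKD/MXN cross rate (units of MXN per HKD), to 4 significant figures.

1 HKD ÷ 7.754 = 0.128966 USD
0.128966 USD × 16.22 = 2.09182 MXN

HKD/MXN = 2.092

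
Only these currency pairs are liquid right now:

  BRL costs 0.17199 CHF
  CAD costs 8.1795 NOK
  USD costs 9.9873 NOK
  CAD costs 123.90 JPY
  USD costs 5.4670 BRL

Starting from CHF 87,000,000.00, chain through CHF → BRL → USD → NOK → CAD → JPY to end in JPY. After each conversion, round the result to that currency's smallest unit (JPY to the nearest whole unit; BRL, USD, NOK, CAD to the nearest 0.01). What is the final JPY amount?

JPY 13,997,794,950

CHF 87,000,000.00 ÷ 0.17199 = BRL 505,843,362.99
BRL 505,843,362.99 ÷ 5.4670 = USD 92,526,680.63
USD 92,526,680.63 × 9.9873 = NOK 924,091,717.46
NOK 924,091,717.46 ÷ 8.1795 = CAD 112,976,553.27
CAD 112,976,553.27 × 123.90 = JPY 13,997,794,950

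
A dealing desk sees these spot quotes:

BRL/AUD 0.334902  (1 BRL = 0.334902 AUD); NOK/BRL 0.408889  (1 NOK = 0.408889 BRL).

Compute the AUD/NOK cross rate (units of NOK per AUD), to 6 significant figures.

AUD/NOK = 7.30259

1 AUD ÷ 0.334902 = 2.98595 BRL
2.98595 BRL ÷ 0.408889 = 7.30259 NOK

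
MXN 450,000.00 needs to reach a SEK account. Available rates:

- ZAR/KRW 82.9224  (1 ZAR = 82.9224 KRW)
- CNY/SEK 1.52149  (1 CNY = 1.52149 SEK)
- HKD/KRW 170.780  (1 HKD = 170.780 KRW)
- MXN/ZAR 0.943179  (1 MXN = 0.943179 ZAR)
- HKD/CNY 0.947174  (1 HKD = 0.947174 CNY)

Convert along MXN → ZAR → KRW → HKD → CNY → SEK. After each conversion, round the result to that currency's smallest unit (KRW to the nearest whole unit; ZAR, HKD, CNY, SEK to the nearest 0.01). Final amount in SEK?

MXN 450,000.00 × 0.943179 = ZAR 424,430.55
ZAR 424,430.55 × 82.9224 = KRW 35,194,800
KRW 35,194,800 ÷ 170.780 = HKD 206,082.68
HKD 206,082.68 × 0.947174 = CNY 195,196.16
CNY 195,196.16 × 1.52149 = SEK 296,989.01

SEK 296,989.01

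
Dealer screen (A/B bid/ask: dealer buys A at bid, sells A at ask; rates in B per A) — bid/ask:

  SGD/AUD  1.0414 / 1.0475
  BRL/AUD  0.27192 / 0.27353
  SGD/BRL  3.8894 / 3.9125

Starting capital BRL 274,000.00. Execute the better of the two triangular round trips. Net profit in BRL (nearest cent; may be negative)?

Net profit: BRL 2,643.39

Best loop BRL → AUD → SGD → BRL:
BRL 274,000.00 × 0.27192 (sell BRL at bid) = AUD 74,506.08
AUD 74,506.08 ÷ 1.0475 (buy SGD at ask) = SGD 71,127.52
SGD 71,127.52 × 3.8894 (sell SGD at bid) = BRL 276,643.39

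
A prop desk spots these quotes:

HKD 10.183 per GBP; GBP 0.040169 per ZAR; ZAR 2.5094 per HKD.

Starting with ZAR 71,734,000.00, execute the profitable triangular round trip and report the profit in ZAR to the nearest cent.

Profit: ZAR 1,897,170.78

Profitable loop is ZAR → GBP → HKD → ZAR:
ZAR 71,734,000.00 × 0.040169 = GBP 2,881,483.05
GBP 2,881,483.05 × 10.183 = HKD 29,342,141.86
HKD 29,342,141.86 × 2.5094 = ZAR 73,631,170.78
Profit = ZAR 73,631,170.78 − ZAR 71,734,000.00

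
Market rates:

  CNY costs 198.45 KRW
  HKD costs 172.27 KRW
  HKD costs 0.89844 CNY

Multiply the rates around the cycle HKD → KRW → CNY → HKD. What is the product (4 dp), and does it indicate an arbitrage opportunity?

Around HKD → KRW → CNY → HKD: 1 × 172.27 ÷ 198.45 ÷ 0.89844 = 0.966205
Product < 1; profitable direction is HKD → CNY → KRW → HKD.

0.9662 (arbitrage exists)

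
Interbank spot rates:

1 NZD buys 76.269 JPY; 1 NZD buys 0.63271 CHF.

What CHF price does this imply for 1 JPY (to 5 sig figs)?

JPY/CHF = 0.0082958

1 JPY ÷ 76.269 = 0.0131115 NZD
0.0131115 NZD × 0.63271 = 0.00829577 CHF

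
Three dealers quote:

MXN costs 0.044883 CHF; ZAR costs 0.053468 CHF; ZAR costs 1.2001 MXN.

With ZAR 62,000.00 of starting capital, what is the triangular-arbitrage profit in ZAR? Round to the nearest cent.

Profitable loop is ZAR → MXN → CHF → ZAR:
ZAR 62,000.00 × 1.2001 = MXN 74,406.20
MXN 74,406.20 × 0.044883 = CHF 3,339.57
CHF 3,339.57 ÷ 0.053468 = ZAR 62,459.29
Profit = ZAR 62,459.29 − ZAR 62,000.00

Profit: ZAR 459.29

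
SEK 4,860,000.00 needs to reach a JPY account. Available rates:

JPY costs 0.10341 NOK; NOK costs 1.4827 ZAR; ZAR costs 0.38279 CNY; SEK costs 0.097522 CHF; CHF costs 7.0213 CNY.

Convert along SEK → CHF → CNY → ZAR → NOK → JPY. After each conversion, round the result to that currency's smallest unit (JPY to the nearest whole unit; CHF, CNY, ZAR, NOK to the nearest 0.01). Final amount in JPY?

JPY 56,699,599

SEK 4,860,000.00 × 0.097522 = CHF 473,956.92
CHF 473,956.92 × 7.0213 = CNY 3,327,793.72
CNY 3,327,793.72 ÷ 0.38279 = ZAR 8,693,523.13
ZAR 8,693,523.13 ÷ 1.4827 = NOK 5,863,305.54
NOK 5,863,305.54 ÷ 0.10341 = JPY 56,699,599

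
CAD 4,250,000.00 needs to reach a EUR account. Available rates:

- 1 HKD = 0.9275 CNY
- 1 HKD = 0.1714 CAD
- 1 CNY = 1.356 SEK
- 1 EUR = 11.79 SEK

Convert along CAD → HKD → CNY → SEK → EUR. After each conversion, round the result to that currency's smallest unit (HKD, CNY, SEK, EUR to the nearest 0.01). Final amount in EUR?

CAD 4,250,000.00 ÷ 0.1714 = HKD 24,795,799.30
HKD 24,795,799.30 × 0.9275 = CNY 22,998,103.85
CNY 22,998,103.85 × 1.356 = SEK 31,185,428.82
SEK 31,185,428.82 ÷ 11.79 = EUR 2,645,074.54

EUR 2,645,074.54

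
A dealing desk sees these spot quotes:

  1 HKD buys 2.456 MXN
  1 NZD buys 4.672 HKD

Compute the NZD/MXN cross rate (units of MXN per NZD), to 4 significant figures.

1 NZD × 4.672 = 4.672 HKD
4.672 HKD × 2.456 = 11.4744 MXN

NZD/MXN = 11.47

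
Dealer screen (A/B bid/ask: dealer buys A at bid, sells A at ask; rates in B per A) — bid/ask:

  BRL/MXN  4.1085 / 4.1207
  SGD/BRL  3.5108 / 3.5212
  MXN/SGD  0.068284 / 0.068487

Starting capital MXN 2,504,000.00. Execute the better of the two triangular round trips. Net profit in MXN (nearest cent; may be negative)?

Best loop MXN → BRL → SGD → MXN:
MXN 2,504,000.00 ÷ 4.1207 (buy BRL at ask) = BRL 607,663.75
BRL 607,663.75 ÷ 3.5212 (buy SGD at ask) = SGD 172,572.91
SGD 172,572.91 ÷ 0.068487 (buy MXN at ask) = MXN 2,519,790.83

Net profit: MXN 15,790.83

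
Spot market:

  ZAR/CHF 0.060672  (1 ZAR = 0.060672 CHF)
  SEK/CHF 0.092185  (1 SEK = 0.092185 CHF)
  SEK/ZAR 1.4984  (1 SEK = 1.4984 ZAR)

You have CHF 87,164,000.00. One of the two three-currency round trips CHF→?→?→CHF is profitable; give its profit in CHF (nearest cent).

Profit: CHF 1,221,563.76

Profitable loop is CHF → ZAR → SEK → CHF:
CHF 87,164,000.00 ÷ 0.060672 = ZAR 1,436,642,932.49
ZAR 1,436,642,932.49 ÷ 1.4984 = SEK 958,784,658.63
SEK 958,784,658.63 × 0.092185 = CHF 88,385,563.76
Profit = CHF 88,385,563.76 − CHF 87,164,000.00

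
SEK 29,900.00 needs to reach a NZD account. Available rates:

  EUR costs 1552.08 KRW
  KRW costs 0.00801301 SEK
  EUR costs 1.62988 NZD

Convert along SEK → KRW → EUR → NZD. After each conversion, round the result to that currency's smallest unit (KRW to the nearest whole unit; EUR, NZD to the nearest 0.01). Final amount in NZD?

NZD 3,918.48

SEK 29,900.00 ÷ 0.00801301 = KRW 3,731,432
KRW 3,731,432 ÷ 1552.08 = EUR 2,404.15
EUR 2,404.15 × 1.62988 = NZD 3,918.48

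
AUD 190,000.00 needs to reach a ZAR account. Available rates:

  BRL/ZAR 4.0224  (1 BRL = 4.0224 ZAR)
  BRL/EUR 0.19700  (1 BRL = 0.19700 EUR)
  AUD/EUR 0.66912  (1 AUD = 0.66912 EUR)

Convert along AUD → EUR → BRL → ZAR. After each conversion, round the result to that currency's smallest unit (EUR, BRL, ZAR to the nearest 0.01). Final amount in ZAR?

AUD 190,000.00 × 0.66912 = EUR 127,132.80
EUR 127,132.80 ÷ 0.19700 = BRL 645,344.16
BRL 645,344.16 × 4.0224 = ZAR 2,595,832.35

ZAR 2,595,832.35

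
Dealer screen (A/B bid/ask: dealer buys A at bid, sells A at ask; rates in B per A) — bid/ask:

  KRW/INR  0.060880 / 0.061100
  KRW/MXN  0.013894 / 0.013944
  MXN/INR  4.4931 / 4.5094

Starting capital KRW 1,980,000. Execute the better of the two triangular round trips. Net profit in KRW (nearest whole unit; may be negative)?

Best loop KRW → MXN → INR → KRW:
KRW 1,980,000 × 0.013894 (sell KRW at bid) = MXN 27,510.12
MXN 27,510.12 × 4.4931 (sell MXN at bid) = INR 123,605.72
INR 123,605.72 ÷ 0.061100 (buy KRW at ask) = KRW 2,023,007

Net profit: KRW 43,007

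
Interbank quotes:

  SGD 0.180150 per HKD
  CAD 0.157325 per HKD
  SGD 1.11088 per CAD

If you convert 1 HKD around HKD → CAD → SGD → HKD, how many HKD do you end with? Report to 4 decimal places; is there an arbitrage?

Around HKD → CAD → SGD → HKD: 1 × 0.157325 × 1.11088 ÷ 0.180150 = 0.970132
Product < 1; profitable direction is HKD → SGD → CAD → HKD.

0.9701 (arbitrage exists)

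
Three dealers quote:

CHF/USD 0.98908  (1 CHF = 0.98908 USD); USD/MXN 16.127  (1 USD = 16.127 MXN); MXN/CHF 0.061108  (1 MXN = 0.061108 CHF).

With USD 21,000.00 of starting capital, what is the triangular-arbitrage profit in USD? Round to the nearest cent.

Profitable loop is USD → CHF → MXN → USD:
USD 21,000.00 ÷ 0.98908 = CHF 21,231.85
CHF 21,231.85 ÷ 0.061108 = MXN 347,447.99
MXN 347,447.99 ÷ 16.127 = USD 21,544.49
Profit = USD 21,544.49 − USD 21,000.00

Profit: USD 544.49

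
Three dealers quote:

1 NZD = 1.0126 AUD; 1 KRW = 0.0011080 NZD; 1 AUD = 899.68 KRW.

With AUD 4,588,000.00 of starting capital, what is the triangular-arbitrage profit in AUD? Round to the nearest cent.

Profitable loop is AUD → KRW → NZD → AUD:
AUD 4,588,000.00 × 899.68 = KRW 4,127,731,840
KRW 4,127,731,840 × 0.0011080 = NZD 4,573,526.88
NZD 4,573,526.88 × 1.0126 = AUD 4,631,153.32
Profit = AUD 4,631,153.32 − AUD 4,588,000.00

Profit: AUD 43,153.32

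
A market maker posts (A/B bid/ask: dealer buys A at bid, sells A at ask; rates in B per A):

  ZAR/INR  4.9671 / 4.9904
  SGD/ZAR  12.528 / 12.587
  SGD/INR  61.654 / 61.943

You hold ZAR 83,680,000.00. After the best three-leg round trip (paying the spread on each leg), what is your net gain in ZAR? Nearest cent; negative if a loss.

Best loop ZAR → INR → SGD → ZAR:
ZAR 83,680,000.00 × 4.9671 (sell ZAR at bid) = INR 415,646,928.00
INR 415,646,928.00 ÷ 61.943 (buy SGD at ask) = SGD 6,710,151.72
SGD 6,710,151.72 × 12.528 (sell SGD at bid) = ZAR 84,064,780.75

Net profit: ZAR 384,780.75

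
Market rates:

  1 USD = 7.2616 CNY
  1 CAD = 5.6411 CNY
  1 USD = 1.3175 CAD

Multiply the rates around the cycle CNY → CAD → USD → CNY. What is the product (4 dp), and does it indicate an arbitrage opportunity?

0.9771 (arbitrage exists)

Around CNY → CAD → USD → CNY: 1 ÷ 5.6411 ÷ 1.3175 × 7.2616 = 0.977052
Product < 1; profitable direction is CNY → USD → CAD → CNY.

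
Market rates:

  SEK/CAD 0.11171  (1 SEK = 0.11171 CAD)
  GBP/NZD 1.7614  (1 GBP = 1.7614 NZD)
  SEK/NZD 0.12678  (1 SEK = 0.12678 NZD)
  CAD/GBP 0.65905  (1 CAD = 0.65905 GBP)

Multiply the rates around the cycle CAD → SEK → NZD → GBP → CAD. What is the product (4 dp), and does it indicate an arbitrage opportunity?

Around CAD → SEK → NZD → GBP → CAD: 1 ÷ 0.11171 × 0.12678 ÷ 1.7614 ÷ 0.65905 = 0.977648
Product < 1; profitable direction is CAD → GBP → NZD → SEK → CAD.

0.9776 (arbitrage exists)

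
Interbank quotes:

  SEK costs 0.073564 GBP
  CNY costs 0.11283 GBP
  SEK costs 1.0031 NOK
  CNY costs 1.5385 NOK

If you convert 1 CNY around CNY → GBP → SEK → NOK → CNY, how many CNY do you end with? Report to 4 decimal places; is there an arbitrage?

Around CNY → GBP → SEK → NOK → CNY: 1 × 0.11283 ÷ 0.073564 × 1.0031 ÷ 1.5385 = 1.000014
Product ≈ 1 (deviation 0.001%, within rounding noise).

1.0000 (no arbitrage)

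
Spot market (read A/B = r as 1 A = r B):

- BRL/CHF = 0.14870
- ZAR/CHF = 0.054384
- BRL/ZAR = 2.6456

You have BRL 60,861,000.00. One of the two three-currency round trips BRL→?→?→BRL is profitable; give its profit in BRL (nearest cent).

Profitable loop is BRL → CHF → ZAR → BRL:
BRL 60,861,000.00 × 0.14870 = CHF 9,050,030.70
CHF 9,050,030.70 ÷ 0.054384 = ZAR 166,409,802.52
ZAR 166,409,802.52 ÷ 2.6456 = BRL 62,900,590.61
Profit = BRL 62,900,590.61 − BRL 60,861,000.00

Profit: BRL 2,039,590.61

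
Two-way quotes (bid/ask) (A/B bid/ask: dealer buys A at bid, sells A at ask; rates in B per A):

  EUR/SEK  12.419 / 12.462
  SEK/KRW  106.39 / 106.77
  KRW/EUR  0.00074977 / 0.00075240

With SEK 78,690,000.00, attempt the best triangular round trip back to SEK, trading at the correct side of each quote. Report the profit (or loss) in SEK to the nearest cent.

Net result: SEK -87,968.84 (no profitable arbitrage after spreads)

Best loop SEK → EUR → KRW → SEK:
SEK 78,690,000.00 ÷ 12.462 (buy EUR at ask) = EUR 6,314,395.76
EUR 6,314,395.76 ÷ 0.00075240 (buy KRW at ask) = KRW 8,392,338,866
KRW 8,392,338,866 ÷ 106.77 (buy SEK at ask) = SEK 78,602,031.16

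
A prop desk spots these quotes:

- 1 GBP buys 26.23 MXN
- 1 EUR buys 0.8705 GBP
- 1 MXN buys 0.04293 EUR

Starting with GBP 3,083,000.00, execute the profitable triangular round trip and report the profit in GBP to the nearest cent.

Profitable loop is GBP → EUR → MXN → GBP:
GBP 3,083,000.00 ÷ 0.8705 = EUR 3,541,642.73
EUR 3,541,642.73 ÷ 0.04293 = MXN 82,498,083.72
MXN 82,498,083.72 ÷ 26.23 = GBP 3,145,180.47
Profit = GBP 3,145,180.47 − GBP 3,083,000.00

Profit: GBP 62,180.47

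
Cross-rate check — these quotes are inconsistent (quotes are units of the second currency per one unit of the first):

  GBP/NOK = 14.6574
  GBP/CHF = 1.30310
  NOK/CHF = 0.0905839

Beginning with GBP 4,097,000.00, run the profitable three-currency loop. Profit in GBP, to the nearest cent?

Profit: GBP 77,420.30

Profitable loop is GBP → NOK → CHF → GBP:
GBP 4,097,000.00 × 14.6574 = NOK 60,051,367.80
NOK 60,051,367.80 × 0.0905839 = CHF 5,439,687.10
CHF 5,439,687.10 ÷ 1.30310 = GBP 4,174,420.30
Profit = GBP 4,174,420.30 − GBP 4,097,000.00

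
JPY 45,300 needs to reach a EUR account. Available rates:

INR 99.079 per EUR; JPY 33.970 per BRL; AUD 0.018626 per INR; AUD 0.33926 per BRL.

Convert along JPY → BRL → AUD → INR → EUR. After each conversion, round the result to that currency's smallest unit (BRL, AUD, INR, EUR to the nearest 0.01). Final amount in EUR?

JPY 45,300 ÷ 33.970 = BRL 1,333.53
BRL 1,333.53 × 0.33926 = AUD 452.41
AUD 452.41 ÷ 0.018626 = INR 24,289.17
INR 24,289.17 ÷ 99.079 = EUR 245.15

EUR 245.15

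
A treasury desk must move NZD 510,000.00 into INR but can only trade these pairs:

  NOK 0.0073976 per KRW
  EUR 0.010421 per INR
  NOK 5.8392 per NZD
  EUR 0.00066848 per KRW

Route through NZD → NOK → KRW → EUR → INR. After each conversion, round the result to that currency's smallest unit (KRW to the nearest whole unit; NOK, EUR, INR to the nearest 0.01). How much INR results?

INR 25,823,298.15

NZD 510,000.00 × 5.8392 = NOK 2,977,992.00
NOK 2,977,992.00 ÷ 0.0073976 = KRW 402,561,912
KRW 402,561,912 × 0.00066848 = EUR 269,104.59
EUR 269,104.59 ÷ 0.010421 = INR 25,823,298.15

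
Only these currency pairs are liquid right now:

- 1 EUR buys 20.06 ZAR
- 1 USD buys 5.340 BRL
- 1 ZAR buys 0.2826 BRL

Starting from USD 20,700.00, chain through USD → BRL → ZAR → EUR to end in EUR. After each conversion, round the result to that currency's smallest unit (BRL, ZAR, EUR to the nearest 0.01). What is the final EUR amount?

USD 20,700.00 × 5.340 = BRL 110,538.00
BRL 110,538.00 ÷ 0.2826 = ZAR 391,146.50
ZAR 391,146.50 ÷ 20.06 = EUR 19,498.83

EUR 19,498.83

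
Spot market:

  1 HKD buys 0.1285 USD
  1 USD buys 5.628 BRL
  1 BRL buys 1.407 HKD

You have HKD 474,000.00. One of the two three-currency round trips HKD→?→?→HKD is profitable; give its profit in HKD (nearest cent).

Profit: HKD 8,313.76

Profitable loop is HKD → USD → BRL → HKD:
HKD 474,000.00 × 0.1285 = USD 60,909.00
USD 60,909.00 × 5.628 = BRL 342,795.85
BRL 342,795.85 × 1.407 = HKD 482,313.76
Profit = HKD 482,313.76 − HKD 474,000.00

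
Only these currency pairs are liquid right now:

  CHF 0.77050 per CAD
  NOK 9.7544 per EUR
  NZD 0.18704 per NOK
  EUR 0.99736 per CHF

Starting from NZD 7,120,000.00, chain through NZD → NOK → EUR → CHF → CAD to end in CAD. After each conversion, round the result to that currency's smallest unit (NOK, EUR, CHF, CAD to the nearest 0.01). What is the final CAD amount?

NZD 7,120,000.00 ÷ 0.18704 = NOK 38,066,723.70
NOK 38,066,723.70 ÷ 9.7544 = EUR 3,902,518.22
EUR 3,902,518.22 ÷ 0.99736 = CHF 3,912,848.14
CHF 3,912,848.14 ÷ 0.77050 = CAD 5,078,323.35

CAD 5,078,323.35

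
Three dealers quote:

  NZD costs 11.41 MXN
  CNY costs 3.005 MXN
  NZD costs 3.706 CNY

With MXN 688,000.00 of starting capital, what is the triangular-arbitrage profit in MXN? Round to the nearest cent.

Profitable loop is MXN → CNY → NZD → MXN:
MXN 688,000.00 ÷ 3.005 = CNY 228,951.75
CNY 228,951.75 ÷ 3.706 = NZD 61,778.67
NZD 61,778.67 × 11.41 = MXN 704,894.61
Profit = MXN 704,894.61 − MXN 688,000.00

Profit: MXN 16,894.61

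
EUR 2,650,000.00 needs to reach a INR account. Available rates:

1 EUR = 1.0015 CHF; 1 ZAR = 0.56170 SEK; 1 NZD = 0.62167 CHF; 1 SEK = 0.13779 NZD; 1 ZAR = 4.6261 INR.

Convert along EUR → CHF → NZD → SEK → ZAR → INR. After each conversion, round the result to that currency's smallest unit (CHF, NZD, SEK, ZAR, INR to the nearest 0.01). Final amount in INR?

INR 255,170,115.61

EUR 2,650,000.00 × 1.0015 = CHF 2,653,975.00
CHF 2,653,975.00 ÷ 0.62167 = NZD 4,269,105.80
NZD 4,269,105.80 ÷ 0.13779 = SEK 30,982,696.86
SEK 30,982,696.86 ÷ 0.56170 = ZAR 55,158,798.04
ZAR 55,158,798.04 × 4.6261 = INR 255,170,115.61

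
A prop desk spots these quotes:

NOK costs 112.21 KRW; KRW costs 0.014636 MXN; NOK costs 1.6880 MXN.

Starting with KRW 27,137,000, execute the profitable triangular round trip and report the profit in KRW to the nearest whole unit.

Profit: KRW 755,042

Profitable loop is KRW → NOK → MXN → KRW:
KRW 27,137,000 ÷ 112.21 = NOK 241,841.19
NOK 241,841.19 × 1.6880 = MXN 408,227.93
MXN 408,227.93 ÷ 0.014636 = KRW 27,892,042
Profit = KRW 27,892,042 − KRW 27,137,000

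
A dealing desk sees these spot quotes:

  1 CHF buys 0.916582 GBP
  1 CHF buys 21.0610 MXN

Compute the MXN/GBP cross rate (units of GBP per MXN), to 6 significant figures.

1 MXN ÷ 21.0610 = 0.0474811 CHF
0.0474811 CHF × 0.916582 = 0.0435203 GBP

MXN/GBP = 0.0435203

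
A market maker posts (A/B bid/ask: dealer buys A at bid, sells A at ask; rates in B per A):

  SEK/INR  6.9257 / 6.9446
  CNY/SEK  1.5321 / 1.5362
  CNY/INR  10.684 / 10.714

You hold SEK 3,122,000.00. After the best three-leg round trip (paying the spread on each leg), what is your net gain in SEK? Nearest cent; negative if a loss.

Net profit: SEK 4,596.10

Best loop SEK → CNY → INR → SEK:
SEK 3,122,000.00 ÷ 1.5362 (buy CNY at ask) = CNY 2,032,287.46
CNY 2,032,287.46 × 10.684 (sell CNY at bid) = INR 21,712,959.25
INR 21,712,959.25 ÷ 6.9446 (buy SEK at ask) = SEK 3,126,596.10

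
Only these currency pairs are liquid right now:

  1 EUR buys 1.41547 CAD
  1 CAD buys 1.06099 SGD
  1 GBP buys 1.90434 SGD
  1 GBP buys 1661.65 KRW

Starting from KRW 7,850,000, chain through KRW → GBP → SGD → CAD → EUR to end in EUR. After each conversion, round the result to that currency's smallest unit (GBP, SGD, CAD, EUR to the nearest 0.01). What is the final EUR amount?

KRW 7,850,000 ÷ 1661.65 = GBP 4,724.22
GBP 4,724.22 × 1.90434 = SGD 8,996.52
SGD 8,996.52 ÷ 1.06099 = CAD 8,479.36
CAD 8,479.36 ÷ 1.41547 = EUR 5,990.49

EUR 5,990.49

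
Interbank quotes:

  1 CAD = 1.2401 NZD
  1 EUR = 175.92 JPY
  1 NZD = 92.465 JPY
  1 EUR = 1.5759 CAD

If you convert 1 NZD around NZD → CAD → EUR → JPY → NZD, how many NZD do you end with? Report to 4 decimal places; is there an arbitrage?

0.9735 (arbitrage exists)

Around NZD → CAD → EUR → JPY → NZD: 1 ÷ 1.2401 ÷ 1.5759 × 175.92 ÷ 92.465 = 0.973537
Product < 1; profitable direction is NZD → JPY → EUR → CAD → NZD.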